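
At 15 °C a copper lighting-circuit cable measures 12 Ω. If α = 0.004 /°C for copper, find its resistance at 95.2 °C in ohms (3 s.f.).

15.8 Ω

ΔT = 95.2 − 15 = 80.2 °C
R = R₀(1 + αΔT) = 12 × (1 + 0.004×80.2) = 12 × 1.321 = 15.8 Ω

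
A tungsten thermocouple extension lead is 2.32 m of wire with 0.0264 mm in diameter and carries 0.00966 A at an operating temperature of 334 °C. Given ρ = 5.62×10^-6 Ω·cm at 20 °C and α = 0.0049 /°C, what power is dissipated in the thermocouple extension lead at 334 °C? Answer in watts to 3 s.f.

0.0564 W

ρ = 5.62×10^-6 Ω·cm = 5.62×10^-8 Ω·m
A = π(d/2)² = π(1.3200e-05 m)² = 5.474e-10 m²
R₍20₎ = ρL/A = (5.62×10^-8)(2.32)/(5.474e-10) = 238.2 Ω
R₍334₎ = R₍20₎(1 + αΔT) = 238.2 × (1 + 0.0049×314) = 604.7 Ω
P = I²R = (0.00966)² × 604.7 = 0.0564 W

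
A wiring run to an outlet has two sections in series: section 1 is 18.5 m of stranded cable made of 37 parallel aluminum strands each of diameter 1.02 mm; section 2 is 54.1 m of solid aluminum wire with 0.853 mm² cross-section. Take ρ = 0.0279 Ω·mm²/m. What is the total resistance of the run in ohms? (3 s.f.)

1.79 Ω

ρ = 0.0279 Ω·mm²/m = 2.79×10^-8 Ω·m
Section 1: A_strand = π(5.1000e-04)² = 8.171e-07 m²; R₁ = ρL/(N·A_s) = (2.79×10^-8)(18.5)/(37×8.171e-07) = 0.01707 Ω
Section 2: A = 0.853 mm² = 8.530e-07 m²
R₂ = (2.79×10^-8)(54.1)/(8.530e-07) = 1.77 Ω
R = R₁ + R₂ = 1.79 Ω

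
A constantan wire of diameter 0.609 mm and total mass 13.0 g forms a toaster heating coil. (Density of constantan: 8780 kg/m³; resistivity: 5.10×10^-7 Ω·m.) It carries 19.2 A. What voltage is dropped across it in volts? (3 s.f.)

171 V

A = π(d/2)² = π(3.0450e-04 m)² = 2.9129e-07 m²
L = m/(density·A) = 0.013/(8780×2.9129e-07) = 5.083 m
R = ρL/A = (5.10×10^-7)(5.083)/(2.9129e-07) = 8.9 Ω
V = IR = 19.2 × 8.9 = 171 V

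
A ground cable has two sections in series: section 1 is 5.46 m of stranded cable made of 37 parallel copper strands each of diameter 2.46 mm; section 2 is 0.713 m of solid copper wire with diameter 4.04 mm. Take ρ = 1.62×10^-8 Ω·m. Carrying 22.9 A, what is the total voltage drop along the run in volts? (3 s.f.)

0.0322 V

Section 1: A_strand = π(1.2300e-03)² = 4.753e-06 m²; R₁ = ρL/(N·A_s) = (1.62×10^-8)(5.46)/(37×4.753e-06) = 5.030×10^-4 Ω
Section 2: A = π(d/2)² = π(2.0200e-03 m)² = 1.282e-05 m²
R₂ = (1.62×10^-8)(0.713)/(1.282e-05) = 9.011×10^-4 Ω
R = R₁ + R₂ = 0.001404 Ω
V = IR = 22.9 × 0.001404 = 0.0322 V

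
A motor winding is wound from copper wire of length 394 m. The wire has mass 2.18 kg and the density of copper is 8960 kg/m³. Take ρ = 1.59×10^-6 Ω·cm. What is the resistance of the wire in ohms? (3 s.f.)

ρ = 1.59×10^-6 Ω·cm = 1.59×10^-8 Ω·m
A = m/(density·L) = 2.18/(8960×394) = 6.1752e-07 m²
R = ρL/A = (1.59×10^-8)(394)/(6.1752e-07) = 10.1 Ω

10.1 Ω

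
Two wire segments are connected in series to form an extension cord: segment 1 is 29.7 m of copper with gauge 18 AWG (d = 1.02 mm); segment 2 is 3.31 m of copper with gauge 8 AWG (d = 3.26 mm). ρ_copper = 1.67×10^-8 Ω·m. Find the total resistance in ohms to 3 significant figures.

0.614 Ω

Segment 1: A = π(1.02/2 mm)² = π(5.1000e-04 m)² = 8.171e-07 m²
R₁ = ρL/A = (1.67×10^-8)(29.7)/(8.171e-07) = 0.607 Ω
Segment 2: A = π(3.26/2 mm)² = π(1.6300e-03 m)² = 8.347e-06 m²
R₂ = (1.67×10^-8)(3.31)/(8.347e-06) = 0.006622 Ω
R = R₁ + R₂ = 0.614 Ω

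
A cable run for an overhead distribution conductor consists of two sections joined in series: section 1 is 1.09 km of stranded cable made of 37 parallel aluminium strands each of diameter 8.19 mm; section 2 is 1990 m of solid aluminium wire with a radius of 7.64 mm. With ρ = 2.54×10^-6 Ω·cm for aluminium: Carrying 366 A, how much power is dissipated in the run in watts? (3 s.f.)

ρ = 2.54×10^-6 Ω·cm = 2.54×10^-8 Ω·m
Section 1: A_strand = π(4.0950e-03)² = 5.268e-05 m²; R₁ = ρL/(N·A_s) = (2.54×10^-8)(1090)/(37×5.268e-05) = 0.0142 Ω
Section 2: A = πr² = π(7.6400e-03 m)² = 1.834e-04 m²
R₂ = (2.54×10^-8)(1990)/(1.834e-04) = 0.2756 Ω
R = R₁ + R₂ = 0.2898 Ω
P = I²R = (366)² × 0.2898 = 38800 W

38800 W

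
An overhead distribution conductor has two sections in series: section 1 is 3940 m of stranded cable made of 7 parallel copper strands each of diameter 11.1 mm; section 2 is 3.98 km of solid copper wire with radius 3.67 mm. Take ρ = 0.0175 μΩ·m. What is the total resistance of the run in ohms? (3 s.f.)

1.75 Ω

ρ = 0.0175 μΩ·m = 1.75×10^-8 Ω·m
Section 1: A_strand = π(5.5500e-03)² = 9.677e-05 m²; R₁ = ρL/(N·A_s) = (1.75×10^-8)(3940)/(7×9.677e-05) = 0.1018 Ω
Section 2: A = πr² = π(3.6700e-03 m)² = 4.231e-05 m²
R₂ = (1.75×10^-8)(3980)/(4.231e-05) = 1.646 Ω
R = R₁ + R₂ = 1.75 Ω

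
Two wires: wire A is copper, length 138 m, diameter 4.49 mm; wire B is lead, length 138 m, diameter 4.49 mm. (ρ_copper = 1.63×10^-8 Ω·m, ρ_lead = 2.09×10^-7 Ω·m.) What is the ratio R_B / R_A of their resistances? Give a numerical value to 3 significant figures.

R ∝ ρL/d², so R_B/R_A = (ρ_B/ρ_A)
= (2.09×10^-7/1.63×10^-8) = 12.8

12.8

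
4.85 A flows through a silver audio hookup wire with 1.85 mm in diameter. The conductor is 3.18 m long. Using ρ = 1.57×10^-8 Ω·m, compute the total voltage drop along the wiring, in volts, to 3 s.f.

0.0901 V

A = π(d/2)² = π(9.2500e-04 m)² = 2.688e-06 m²
R = ρL/A = (1.57×10^-8)(3.18)/(2.688e-06) = 0.01857 Ω
V = IR = 4.85 × 0.01857 = 0.0901 V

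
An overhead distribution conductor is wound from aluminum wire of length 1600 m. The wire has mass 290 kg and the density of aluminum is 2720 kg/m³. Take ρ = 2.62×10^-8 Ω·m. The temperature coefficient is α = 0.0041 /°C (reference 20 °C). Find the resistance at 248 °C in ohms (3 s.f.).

A = m/(density·L) = 290/(2720×1600) = 6.6636e-05 m²
R = ρL/A = (2.62×10^-8)(1600)/(6.6636e-05) = 0.6291 Ω
R(248 °C) = 0.6291 × (1 + 0.0041×228) = 1.22 Ω

1.22 Ω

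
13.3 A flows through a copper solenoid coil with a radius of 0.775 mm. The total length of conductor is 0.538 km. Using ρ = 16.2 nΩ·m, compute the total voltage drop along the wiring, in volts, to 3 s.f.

61.4 V

ρ = 16.2 nΩ·m = 1.62×10^-8 Ω·m
A = πr² = π(7.7500e-04 m)² = 1.887e-06 m²
R = ρL/A = (1.62×10^-8)(538)/(1.887e-06) = 4.619 Ω
V = IR = 13.3 × 4.619 = 61.4 V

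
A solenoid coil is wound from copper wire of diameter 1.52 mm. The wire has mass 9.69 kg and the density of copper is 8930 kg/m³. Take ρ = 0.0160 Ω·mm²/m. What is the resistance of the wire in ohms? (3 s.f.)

5.27 Ω

ρ = 0.0160 Ω·mm²/m = 1.60×10^-8 Ω·m
A = π(d/2)² = π(7.6000e-04 m)² = 1.8146e-06 m²
L = m/(density·A) = 9.69/(8930×1.8146e-06) = 598 m
R = ρL/A = (1.60×10^-8)(598)/(1.8146e-06) = 5.27 Ω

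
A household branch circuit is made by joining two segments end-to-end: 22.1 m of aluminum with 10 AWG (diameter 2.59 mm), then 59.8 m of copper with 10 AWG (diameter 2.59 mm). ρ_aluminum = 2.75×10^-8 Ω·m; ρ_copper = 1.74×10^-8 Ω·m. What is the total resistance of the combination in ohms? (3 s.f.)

Segment 1: A = π(2.59/2 mm)² = π(1.2950e-03 m)² = 5.269e-06 m²
R₁ = ρL/A = (2.75×10^-8)(22.1)/(5.269e-06) = 0.1154 Ω
R₂ = (1.74×10^-8)(59.8)/(5.269e-06) = 0.1975 Ω
R = R₁ + R₂ = 0.313 Ω

0.313 Ω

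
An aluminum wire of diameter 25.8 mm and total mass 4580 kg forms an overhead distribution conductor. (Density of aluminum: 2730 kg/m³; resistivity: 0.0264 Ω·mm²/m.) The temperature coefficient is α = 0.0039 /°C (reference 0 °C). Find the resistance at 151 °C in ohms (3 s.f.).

0.257 Ω

ρ = 0.0264 Ω·mm²/m = 2.64×10^-8 Ω·m
A = π(d/2)² = π(1.2900e-02 m)² = 5.2279e-04 m²
L = m/(density·A) = 4580/(2730×5.2279e-04) = 3209 m
R = ρL/A = (2.64×10^-8)(3209)/(5.2279e-04) = 0.162 Ω
R(151 °C) = 0.162 × (1 + 0.0039×151) = 0.257 Ω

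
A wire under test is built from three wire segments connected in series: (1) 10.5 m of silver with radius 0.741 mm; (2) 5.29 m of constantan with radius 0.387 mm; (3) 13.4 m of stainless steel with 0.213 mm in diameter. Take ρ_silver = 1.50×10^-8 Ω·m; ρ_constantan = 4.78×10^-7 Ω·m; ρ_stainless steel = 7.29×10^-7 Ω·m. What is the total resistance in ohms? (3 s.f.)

Seg 1: A = πr² = π(7.4100e-04 m)² = 1.725e-06 m²
R_1 = (1.50×10^-8)(10.5)/(1.725e-06) = 0.0913 Ω
Seg 2: A = πr² = π(3.8700e-04 m)² = 4.705e-07 m²
R_2 = (4.78×10^-7)(5.29)/(4.705e-07) = 5.374 Ω
Seg 3: A = π(d/2)² = π(1.0650e-04 m)² = 3.563e-08 m²
R_3 = (7.29×10^-7)(13.4)/(3.563e-08) = 274.1 Ω
R_total = R_1 + R_2 + R_3 = 280 Ω

280 Ω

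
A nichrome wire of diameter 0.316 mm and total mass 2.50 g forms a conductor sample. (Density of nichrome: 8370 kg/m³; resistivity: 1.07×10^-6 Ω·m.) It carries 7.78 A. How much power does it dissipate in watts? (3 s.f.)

A = π(d/2)² = π(1.5800e-04 m)² = 7.8427e-08 m²
L = m/(density·A) = 0.0025/(8370×7.8427e-08) = 3.808 m
R = ρL/A = (1.07×10^-6)(3.808)/(7.8427e-08) = 51.96 Ω
P = I²R = (7.78)² × 51.96 = 3150 W

3150 W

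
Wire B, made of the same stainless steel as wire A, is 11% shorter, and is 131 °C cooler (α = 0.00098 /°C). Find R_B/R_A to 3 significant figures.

R ∝ ρL/d² with ρ ∝ (1+αΔT), so R_B/R_A = (1 − 11/100) × (1 − 0.00098×131)
= 0.89 × 0.8716 = 0.776

0.776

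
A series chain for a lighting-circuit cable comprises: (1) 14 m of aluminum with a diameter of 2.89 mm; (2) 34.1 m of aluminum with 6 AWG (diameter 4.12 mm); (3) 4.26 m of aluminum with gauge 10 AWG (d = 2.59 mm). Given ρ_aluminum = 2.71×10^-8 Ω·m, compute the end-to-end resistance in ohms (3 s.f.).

Seg 1: A = π(d/2)² = π(1.4450e-03 m)² = 6.560e-06 m²
R_1 = (2.71×10^-8)(14)/(6.560e-06) = 0.05784 Ω
Seg 2: A = π(4.12/2 mm)² = π(2.0600e-03 m)² = 1.333e-05 m²
R_2 = (2.71×10^-8)(34.1)/(1.333e-05) = 0.06932 Ω
Seg 3: A = π(2.59/2 mm)² = π(1.2950e-03 m)² = 5.269e-06 m²
R_3 = (2.71×10^-8)(4.26)/(5.269e-06) = 0.02191 Ω
R_total = R_1 + R_2 + R_3 = 0.149 Ω

0.149 Ω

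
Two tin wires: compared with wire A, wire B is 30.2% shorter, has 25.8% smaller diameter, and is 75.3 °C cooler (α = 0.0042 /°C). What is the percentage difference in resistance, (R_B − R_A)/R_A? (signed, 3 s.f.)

R ∝ ρL/d² with ρ ∝ (1+αΔT), so R_B/R_A = (1 − 30.2/100) × (1 − 25.8/100)⁻² × (1 − 0.0042×75.3)
= 0.698 × 1.816 × 0.6837 = 0.8668
(R_B − R_A)/R_A = 0.8668 − 1 = -13.3%

-13.3%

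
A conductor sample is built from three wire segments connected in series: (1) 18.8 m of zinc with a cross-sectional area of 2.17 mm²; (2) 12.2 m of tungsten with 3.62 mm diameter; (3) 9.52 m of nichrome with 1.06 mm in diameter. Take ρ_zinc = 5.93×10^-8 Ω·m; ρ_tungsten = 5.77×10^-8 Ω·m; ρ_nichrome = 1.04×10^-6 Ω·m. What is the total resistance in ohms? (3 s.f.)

11.8 Ω

Seg 1: A = 2.17 mm² = 2.170e-06 m²
R_1 = (5.93×10^-8)(18.8)/(2.170e-06) = 0.5138 Ω
Seg 2: A = π(d/2)² = π(1.8100e-03 m)² = 1.029e-05 m²
R_2 = (5.77×10^-8)(12.2)/(1.029e-05) = 0.0684 Ω
Seg 3: A = π(d/2)² = π(5.3000e-04 m)² = 8.825e-07 m²
R_3 = (1.04×10^-6)(9.52)/(8.825e-07) = 11.22 Ω
R_total = R_1 + R_2 + R_3 = 11.8 Ω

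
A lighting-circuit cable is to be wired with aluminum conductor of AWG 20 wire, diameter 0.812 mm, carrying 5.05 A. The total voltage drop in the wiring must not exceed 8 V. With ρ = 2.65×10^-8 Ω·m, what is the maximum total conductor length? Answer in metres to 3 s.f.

A = π(0.812/2 mm)² = π(4.0600e-04 m)² = 5.178e-07 m²
L_max = V_max·A/(1·ρI) = (8)(5.178e-07)/(2.65×10^-8×5.05) = 31.0 m

31.0 m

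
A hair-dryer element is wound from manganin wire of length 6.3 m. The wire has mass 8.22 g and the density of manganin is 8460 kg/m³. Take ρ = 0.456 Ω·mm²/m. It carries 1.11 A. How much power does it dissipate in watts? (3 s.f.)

ρ = 0.456 Ω·mm²/m = 4.56×10^-7 Ω·m
A = m/(density·L) = 0.00822/(8460×6.3) = 1.5423e-07 m²
R = ρL/A = (4.56×10^-7)(6.3)/(1.5423e-07) = 18.63 Ω
P = I²R = (1.11)² × 18.63 = 23.0 W

23.0 W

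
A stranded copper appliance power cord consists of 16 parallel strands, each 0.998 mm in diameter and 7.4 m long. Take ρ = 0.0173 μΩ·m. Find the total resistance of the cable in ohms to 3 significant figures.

0.0102 Ω

ρ = 0.0173 μΩ·m = 1.73×10^-8 Ω·m
A_strand = π(4.9900e-04 m)² = 7.823e-07 m²
R_strand = ρL/A = (1.73×10^-8)(7.4)/(7.823e-07) = 0.1637 Ω
R_total = R_strand/N = 0.1637/16 = 0.0102 Ω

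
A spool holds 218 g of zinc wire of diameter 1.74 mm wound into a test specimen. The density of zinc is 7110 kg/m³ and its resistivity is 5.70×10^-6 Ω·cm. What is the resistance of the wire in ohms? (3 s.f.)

0.309 Ω

ρ = 5.70×10^-6 Ω·cm = 5.70×10^-8 Ω·m
A = π(d/2)² = π(8.7000e-04 m)² = 2.3779e-06 m²
L = m/(density·A) = 0.218/(7110×2.3779e-06) = 12.89 m
R = ρL/A = (5.70×10^-8)(12.89)/(2.3779e-06) = 0.309 Ω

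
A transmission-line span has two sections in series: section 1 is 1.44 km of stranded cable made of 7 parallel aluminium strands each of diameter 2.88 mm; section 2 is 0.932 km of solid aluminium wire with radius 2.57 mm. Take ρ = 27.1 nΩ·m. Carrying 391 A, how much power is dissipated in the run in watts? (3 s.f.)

ρ = 27.1 nΩ·m = 2.71×10^-8 Ω·m
Section 1: A_strand = π(1.4400e-03)² = 6.514e-06 m²; R₁ = ρL/(N·A_s) = (2.71×10^-8)(1440)/(7×6.514e-06) = 0.8558 Ω
Section 2: A = πr² = π(2.5700e-03 m)² = 2.075e-05 m²
R₂ = (2.71×10^-8)(932)/(2.075e-05) = 1.217 Ω
R = R₁ + R₂ = 2.073 Ω
P = I²R = (391)² × 2.073 = 3.17×10^5 W

3.17×10^5 W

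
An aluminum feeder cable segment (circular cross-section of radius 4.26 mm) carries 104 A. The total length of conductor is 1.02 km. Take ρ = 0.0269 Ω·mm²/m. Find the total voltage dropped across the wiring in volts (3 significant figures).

ρ = 0.0269 Ω·mm²/m = 2.69×10^-8 Ω·m
A = πr² = π(4.2600e-03 m)² = 5.701e-05 m²
R = ρL/A = (2.69×10^-8)(1020)/(5.701e-05) = 0.4813 Ω
V = IR = 104 × 0.4813 = 50.1 V

50.1 V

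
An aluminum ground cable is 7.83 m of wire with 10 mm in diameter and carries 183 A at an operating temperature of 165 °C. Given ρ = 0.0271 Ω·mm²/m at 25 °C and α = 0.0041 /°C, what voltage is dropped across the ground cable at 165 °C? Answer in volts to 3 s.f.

ρ = 0.0271 Ω·mm²/m = 2.71×10^-8 Ω·m
A = π(d/2)² = π(5.0000e-03 m)² = 7.854e-05 m²
R₍25₎ = ρL/A = (2.71×10^-8)(7.83)/(7.854e-05) = 0.002702 Ω
R₍165₎ = R₍25₎(1 + αΔT) = 0.002702 × (1 + 0.0041×140) = 0.004253 Ω
V = IR = 183 × 0.004253 = 0.778 V

0.778 V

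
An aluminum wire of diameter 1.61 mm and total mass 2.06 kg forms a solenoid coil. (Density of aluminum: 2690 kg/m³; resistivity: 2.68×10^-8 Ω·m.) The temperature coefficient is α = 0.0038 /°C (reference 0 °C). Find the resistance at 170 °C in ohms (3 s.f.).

A = π(d/2)² = π(8.0500e-04 m)² = 2.0358e-06 m²
L = m/(density·A) = 2.06/(2690×2.0358e-06) = 376.2 m
R = ρL/A = (2.68×10^-8)(376.2)/(2.0358e-06) = 4.952 Ω
R(170 °C) = 4.952 × (1 + 0.0038×170) = 8.15 Ω

8.15 Ω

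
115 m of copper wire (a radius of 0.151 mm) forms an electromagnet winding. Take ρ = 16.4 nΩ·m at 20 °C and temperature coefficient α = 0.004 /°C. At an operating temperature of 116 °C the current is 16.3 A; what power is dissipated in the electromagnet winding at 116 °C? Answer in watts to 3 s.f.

ρ = 16.4 nΩ·m = 1.64×10^-8 Ω·m
A = πr² = π(1.5100e-04 m)² = 7.163e-08 m²
R₍20₎ = ρL/A = (1.64×10^-8)(115)/(7.163e-08) = 26.33 Ω
R₍116₎ = R₍20₎(1 + αΔT) = 26.33 × (1 + 0.004×96) = 36.44 Ω
P = I²R = (16.3)² × 36.44 = 9680 W

9680 W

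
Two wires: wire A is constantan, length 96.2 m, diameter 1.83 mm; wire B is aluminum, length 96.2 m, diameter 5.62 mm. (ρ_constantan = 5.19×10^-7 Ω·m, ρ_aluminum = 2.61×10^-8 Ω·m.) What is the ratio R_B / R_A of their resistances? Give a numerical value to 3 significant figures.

0.00533

R ∝ ρL/d², so R_B/R_A = (ρ_B/ρ_A) × (d_A/d_B)²
= (2.61×10^-8/5.19×10^-7) × (1.83/5.62)² = 0.00533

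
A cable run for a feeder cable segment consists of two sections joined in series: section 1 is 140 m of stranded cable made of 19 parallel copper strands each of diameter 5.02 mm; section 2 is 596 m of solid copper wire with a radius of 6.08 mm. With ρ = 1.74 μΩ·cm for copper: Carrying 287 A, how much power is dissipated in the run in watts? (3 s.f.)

7890 W

ρ = 1.74 μΩ·cm = 1.74×10^-8 Ω·m
Section 1: A_strand = π(2.5100e-03)² = 1.979e-05 m²; R₁ = ρL/(N·A_s) = (1.74×10^-8)(140)/(19×1.979e-05) = 0.006478 Ω
Section 2: A = πr² = π(6.0800e-03 m)² = 1.161e-04 m²
R₂ = (1.74×10^-8)(596)/(1.161e-04) = 0.0893 Ω
R = R₁ + R₂ = 0.09578 Ω
P = I²R = (287)² × 0.09578 = 7890 W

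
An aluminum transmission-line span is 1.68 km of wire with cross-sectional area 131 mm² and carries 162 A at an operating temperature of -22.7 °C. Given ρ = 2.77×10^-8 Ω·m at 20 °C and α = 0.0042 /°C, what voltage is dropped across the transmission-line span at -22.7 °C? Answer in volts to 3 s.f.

A = 131 mm² = 1.310e-04 m²
R₍20₎ = ρL/A = (2.77×10^-8)(1680)/(1.310e-04) = 0.3552 Ω
R₍-22.7₎ = R₍20₎(1 + αΔT) = 0.3552 × (1 + 0.0042×-42.7) = 0.2915 Ω
V = IR = 162 × 0.2915 = 47.2 V

47.2 V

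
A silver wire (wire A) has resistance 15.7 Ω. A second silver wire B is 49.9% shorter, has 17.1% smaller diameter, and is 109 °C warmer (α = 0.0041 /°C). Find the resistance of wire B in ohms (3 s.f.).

16.6 Ω

R ∝ ρL/d² with ρ ∝ (1+αΔT), so R_B/R_A = (1 − 49.9/100) × (1 − 17.1/100)⁻² × (1 + 0.0041×109)
= 0.501 × 1.455 × 1.447 = 1.055
R_B = 1.055 × 15.7 = 16.6 Ω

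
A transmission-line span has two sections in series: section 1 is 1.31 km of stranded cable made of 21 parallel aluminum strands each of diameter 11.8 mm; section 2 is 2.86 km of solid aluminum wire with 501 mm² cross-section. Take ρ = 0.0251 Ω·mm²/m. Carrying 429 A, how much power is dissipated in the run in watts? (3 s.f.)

29000 W

ρ = 0.0251 Ω·mm²/m = 2.51×10^-8 Ω·m
Section 1: A_strand = π(5.9000e-03)² = 1.094e-04 m²; R₁ = ρL/(N·A_s) = (2.51×10^-8)(1310)/(21×1.094e-04) = 0.01432 Ω
Section 2: A = 501 mm² = 5.010e-04 m²
R₂ = (2.51×10^-8)(2860)/(5.010e-04) = 0.1433 Ω
R = R₁ + R₂ = 0.1576 Ω
P = I²R = (429)² × 0.1576 = 29000 W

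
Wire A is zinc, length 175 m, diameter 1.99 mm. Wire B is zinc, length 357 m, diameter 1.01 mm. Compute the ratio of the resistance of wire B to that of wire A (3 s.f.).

R ∝ ρL/d², so R_B/R_A = (L_B/L_A) × (d_A/d_B)²
= (357/175) × (1.99/1.01)² = 7.92

7.92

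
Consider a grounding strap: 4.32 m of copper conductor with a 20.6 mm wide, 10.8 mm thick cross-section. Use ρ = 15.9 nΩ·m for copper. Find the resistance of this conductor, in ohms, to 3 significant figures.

3.09×10^-4 Ω

ρ = 15.9 nΩ·m = 1.59×10^-8 Ω·m
A = 20.6 × 10.8 mm² = 222 mm² = 2.225e-04 m²
R = ρL/A = (1.59×10^-8)(4.32 m)/(2.225e-04 m²) = 3.09×10^-4 Ω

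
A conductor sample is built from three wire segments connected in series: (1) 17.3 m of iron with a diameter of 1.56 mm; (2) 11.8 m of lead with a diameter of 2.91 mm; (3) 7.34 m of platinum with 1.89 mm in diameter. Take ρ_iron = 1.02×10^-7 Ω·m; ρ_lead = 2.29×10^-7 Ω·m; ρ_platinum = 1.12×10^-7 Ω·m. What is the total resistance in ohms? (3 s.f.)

Seg 1: A = π(d/2)² = π(7.8000e-04 m)² = 1.911e-06 m²
R_1 = (1.02×10^-7)(17.3)/(1.911e-06) = 0.9232 Ω
Seg 2: A = π(d/2)² = π(1.4550e-03 m)² = 6.651e-06 m²
R_2 = (2.29×10^-7)(11.8)/(6.651e-06) = 0.4063 Ω
Seg 3: A = π(d/2)² = π(9.4500e-04 m)² = 2.806e-06 m²
R_3 = (1.12×10^-7)(7.34)/(2.806e-06) = 0.293 Ω
R_total = R_1 + R_2 + R_3 = 1.62 Ω

1.62 Ω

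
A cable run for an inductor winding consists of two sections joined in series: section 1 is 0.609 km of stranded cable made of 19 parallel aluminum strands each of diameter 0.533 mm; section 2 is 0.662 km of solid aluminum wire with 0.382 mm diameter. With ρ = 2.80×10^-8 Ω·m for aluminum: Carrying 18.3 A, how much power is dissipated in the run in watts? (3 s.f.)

55500 W

Section 1: A_strand = π(2.6650e-04)² = 2.231e-07 m²; R₁ = ρL/(N·A_s) = (2.80×10^-8)(609)/(19×2.231e-07) = 4.022 Ω
Section 2: A = π(d/2)² = π(1.9100e-04 m)² = 1.146e-07 m²
R₂ = (2.80×10^-8)(662)/(1.146e-07) = 161.7 Ω
R = R₁ + R₂ = 165.8 Ω
P = I²R = (18.3)² × 165.8 = 55500 W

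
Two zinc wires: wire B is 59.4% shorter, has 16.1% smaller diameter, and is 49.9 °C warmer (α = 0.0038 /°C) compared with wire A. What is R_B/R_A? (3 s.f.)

0.686

R ∝ ρL/d² with ρ ∝ (1+αΔT), so R_B/R_A = (1 − 59.4/100) × (1 − 16.1/100)⁻² × (1 + 0.0038×49.9)
= 0.406 × 1.421 × 1.19 = 0.686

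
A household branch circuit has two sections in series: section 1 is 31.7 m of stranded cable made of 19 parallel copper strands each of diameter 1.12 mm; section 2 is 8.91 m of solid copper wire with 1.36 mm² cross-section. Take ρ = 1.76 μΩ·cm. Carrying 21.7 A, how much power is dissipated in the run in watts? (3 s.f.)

68.3 W

ρ = 1.76 μΩ·cm = 1.76×10^-8 Ω·m
Section 1: A_strand = π(5.6000e-04)² = 9.852e-07 m²; R₁ = ρL/(N·A_s) = (1.76×10^-8)(31.7)/(19×9.852e-07) = 0.02981 Ω
Section 2: A = 1.36 mm² = 1.360e-06 m²
R₂ = (1.76×10^-8)(8.91)/(1.360e-06) = 0.1153 Ω
R = R₁ + R₂ = 0.1451 Ω
P = I²R = (21.7)² × 0.1451 = 68.3 W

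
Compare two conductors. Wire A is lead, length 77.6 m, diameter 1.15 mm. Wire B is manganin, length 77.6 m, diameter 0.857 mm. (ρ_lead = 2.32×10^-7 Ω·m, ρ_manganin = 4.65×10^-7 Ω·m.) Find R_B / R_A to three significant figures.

R ∝ ρL/d², so R_B/R_A = (ρ_B/ρ_A) × (d_A/d_B)²
= (4.65×10^-7/2.32×10^-7) × (1.15/0.857)² = 3.61

3.61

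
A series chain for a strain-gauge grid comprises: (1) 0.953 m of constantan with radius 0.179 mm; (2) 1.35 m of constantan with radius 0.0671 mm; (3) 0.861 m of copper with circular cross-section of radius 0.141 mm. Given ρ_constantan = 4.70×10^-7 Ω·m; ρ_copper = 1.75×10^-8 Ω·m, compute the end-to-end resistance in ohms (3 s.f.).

49.5 Ω

Seg 1: A = πr² = π(1.7900e-04 m)² = 1.007e-07 m²
R_1 = (4.70×10^-7)(0.953)/(1.007e-07) = 4.45 Ω
Seg 2: A = πr² = π(6.7100e-05 m)² = 1.414e-08 m²
R_2 = (4.70×10^-7)(1.35)/(1.414e-08) = 44.86 Ω
Seg 3: A = πr² = π(1.4100e-04 m)² = 6.246e-08 m²
R_3 = (1.75×10^-8)(0.861)/(6.246e-08) = 0.2412 Ω
R_total = R_1 + R_2 + R_3 = 49.5 Ω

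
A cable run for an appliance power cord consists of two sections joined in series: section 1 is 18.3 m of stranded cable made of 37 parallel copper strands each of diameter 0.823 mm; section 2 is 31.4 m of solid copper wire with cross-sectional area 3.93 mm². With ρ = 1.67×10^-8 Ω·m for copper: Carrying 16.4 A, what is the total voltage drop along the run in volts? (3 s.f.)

Section 1: A_strand = π(4.1150e-04)² = 5.320e-07 m²; R₁ = ρL/(N·A_s) = (1.67×10^-8)(18.3)/(37×5.320e-07) = 0.01553 Ω
Section 2: A = 3.93 mm² = 3.930e-06 m²
R₂ = (1.67×10^-8)(31.4)/(3.930e-06) = 0.1334 Ω
R = R₁ + R₂ = 0.149 Ω
V = IR = 16.4 × 0.149 = 2.44 V

2.44 V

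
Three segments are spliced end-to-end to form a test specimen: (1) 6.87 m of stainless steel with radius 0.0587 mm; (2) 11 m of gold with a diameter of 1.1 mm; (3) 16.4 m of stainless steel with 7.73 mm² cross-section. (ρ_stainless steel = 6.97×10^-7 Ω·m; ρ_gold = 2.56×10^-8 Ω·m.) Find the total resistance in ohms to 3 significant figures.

Seg 1: A = πr² = π(5.8700e-05 m)² = 1.082e-08 m²
R_1 = (6.97×10^-7)(6.87)/(1.082e-08) = 442.3 Ω
Seg 2: A = π(d/2)² = π(5.5000e-04 m)² = 9.503e-07 m²
R_2 = (2.56×10^-8)(11)/(9.503e-07) = 0.2963 Ω
Seg 3: A = 7.73 mm² = 7.730e-06 m²
R_3 = (6.97×10^-7)(16.4)/(7.730e-06) = 1.479 Ω
R_total = R_1 + R_2 + R_3 = 444 Ω

444 Ω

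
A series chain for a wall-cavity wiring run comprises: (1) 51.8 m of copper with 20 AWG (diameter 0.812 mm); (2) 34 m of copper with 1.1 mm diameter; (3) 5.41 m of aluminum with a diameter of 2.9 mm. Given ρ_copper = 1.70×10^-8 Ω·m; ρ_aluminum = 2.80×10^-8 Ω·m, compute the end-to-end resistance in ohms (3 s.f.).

2.33 Ω

Seg 1: A = π(0.812/2 mm)² = π(4.0600e-04 m)² = 5.178e-07 m²
R_1 = (1.70×10^-8)(51.8)/(5.178e-07) = 1.701 Ω
Seg 2: A = π(d/2)² = π(5.5000e-04 m)² = 9.503e-07 m²
R_2 = (1.70×10^-8)(34)/(9.503e-07) = 0.6082 Ω
Seg 3: A = π(d/2)² = π(1.4500e-03 m)² = 6.605e-06 m²
R_3 = (2.80×10^-8)(5.41)/(6.605e-06) = 0.02293 Ω
R_total = R_1 + R_2 + R_3 = 2.33 Ω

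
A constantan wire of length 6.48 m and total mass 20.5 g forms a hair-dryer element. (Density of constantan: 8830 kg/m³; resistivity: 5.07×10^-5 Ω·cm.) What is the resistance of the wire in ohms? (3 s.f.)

ρ = 5.07×10^-5 Ω·cm = 5.07×10^-7 Ω·m
A = m/(density·L) = 0.0205/(8830×6.48) = 3.5828e-07 m²
R = ρL/A = (5.07×10^-7)(6.48)/(3.5828e-07) = 9.17 Ω

9.17 Ω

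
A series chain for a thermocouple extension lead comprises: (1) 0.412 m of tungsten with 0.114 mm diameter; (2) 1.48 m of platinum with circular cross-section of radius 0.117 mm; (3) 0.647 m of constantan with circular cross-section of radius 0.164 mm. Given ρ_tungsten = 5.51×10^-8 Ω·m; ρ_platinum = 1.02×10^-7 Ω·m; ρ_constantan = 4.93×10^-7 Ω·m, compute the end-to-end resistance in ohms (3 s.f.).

Seg 1: A = π(d/2)² = π(5.7000e-05 m)² = 1.021e-08 m²
R_1 = (5.51×10^-8)(0.412)/(1.021e-08) = 2.224 Ω
Seg 2: A = πr² = π(1.1700e-04 m)² = 4.301e-08 m²
R_2 = (1.02×10^-7)(1.48)/(4.301e-08) = 3.51 Ω
Seg 3: A = πr² = π(1.6400e-04 m)² = 8.450e-08 m²
R_3 = (4.93×10^-7)(0.647)/(8.450e-08) = 3.775 Ω
R_total = R_1 + R_2 + R_3 = 9.51 Ω

9.51 Ω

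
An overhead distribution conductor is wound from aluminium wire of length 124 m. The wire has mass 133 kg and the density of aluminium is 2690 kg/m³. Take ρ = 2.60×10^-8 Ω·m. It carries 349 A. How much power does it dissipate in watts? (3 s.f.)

985 W

A = m/(density·L) = 133/(2690×124) = 3.9873e-04 m²
R = ρL/A = (2.60×10^-8)(124)/(3.9873e-04) = 0.008086 Ω
P = I²R = (349)² × 0.008086 = 985 W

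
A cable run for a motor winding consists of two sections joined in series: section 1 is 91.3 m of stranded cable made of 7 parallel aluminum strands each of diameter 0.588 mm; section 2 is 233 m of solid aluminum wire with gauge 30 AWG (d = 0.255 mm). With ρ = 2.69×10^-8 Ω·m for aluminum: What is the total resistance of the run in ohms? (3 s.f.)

Section 1: A_strand = π(2.9400e-04)² = 2.715e-07 m²; R₁ = ρL/(N·A_s) = (2.69×10^-8)(91.3)/(7×2.715e-07) = 1.292 Ω
Section 2: A = π(0.255/2 mm)² = π(1.2750e-04 m)² = 5.107e-08 m²
R₂ = (2.69×10^-8)(233)/(5.107e-08) = 122.7 Ω
R = R₁ + R₂ = 124 Ω

124 Ω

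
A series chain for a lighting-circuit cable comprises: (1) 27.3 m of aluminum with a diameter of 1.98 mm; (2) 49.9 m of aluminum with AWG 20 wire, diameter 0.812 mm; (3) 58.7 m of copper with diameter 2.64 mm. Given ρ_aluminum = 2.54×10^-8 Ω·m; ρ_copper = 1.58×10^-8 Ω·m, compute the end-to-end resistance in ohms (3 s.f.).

Seg 1: A = π(d/2)² = π(9.9000e-04 m)² = 3.079e-06 m²
R_1 = (2.54×10^-8)(27.3)/(3.079e-06) = 0.2252 Ω
Seg 2: A = π(0.812/2 mm)² = π(4.0600e-04 m)² = 5.178e-07 m²
R_2 = (2.54×10^-8)(49.9)/(5.178e-07) = 2.448 Ω
Seg 3: A = π(d/2)² = π(1.3200e-03 m)² = 5.474e-06 m²
R_3 = (1.58×10^-8)(58.7)/(5.474e-06) = 0.1694 Ω
R_total = R_1 + R_2 + R_3 = 2.84 Ω

2.84 Ω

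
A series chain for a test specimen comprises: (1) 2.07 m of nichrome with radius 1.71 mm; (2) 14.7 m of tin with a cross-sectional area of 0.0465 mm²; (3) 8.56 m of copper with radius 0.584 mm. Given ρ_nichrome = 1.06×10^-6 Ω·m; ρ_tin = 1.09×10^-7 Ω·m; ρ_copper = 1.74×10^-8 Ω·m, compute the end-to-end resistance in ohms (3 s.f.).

Seg 1: A = πr² = π(1.7100e-03 m)² = 9.186e-06 m²
R_1 = (1.06×10^-6)(2.07)/(9.186e-06) = 0.2389 Ω
Seg 2: A = 0.0465 mm² = 4.650e-08 m²
R_2 = (1.09×10^-7)(14.7)/(4.650e-08) = 34.46 Ω
Seg 3: A = πr² = π(5.8400e-04 m)² = 1.071e-06 m²
R_3 = (1.74×10^-8)(8.56)/(1.071e-06) = 0.139 Ω
R_total = R_1 + R_2 + R_3 = 34.8 Ω

34.8 Ω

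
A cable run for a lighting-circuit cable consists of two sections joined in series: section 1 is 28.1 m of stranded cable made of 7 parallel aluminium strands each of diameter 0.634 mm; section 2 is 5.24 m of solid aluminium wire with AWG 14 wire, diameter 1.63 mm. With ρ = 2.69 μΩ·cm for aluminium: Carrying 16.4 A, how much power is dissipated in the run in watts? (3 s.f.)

110 W

ρ = 2.69 μΩ·cm = 2.69×10^-8 Ω·m
Section 1: A_strand = π(3.1700e-04)² = 3.157e-07 m²; R₁ = ρL/(N·A_s) = (2.69×10^-8)(28.1)/(7×3.157e-07) = 0.3421 Ω
Section 2: A = π(1.63/2 mm)² = π(8.1500e-04 m)² = 2.087e-06 m²
R₂ = (2.69×10^-8)(5.24)/(2.087e-06) = 0.06755 Ω
R = R₁ + R₂ = 0.4096 Ω
P = I²R = (16.4)² × 0.4096 = 110 W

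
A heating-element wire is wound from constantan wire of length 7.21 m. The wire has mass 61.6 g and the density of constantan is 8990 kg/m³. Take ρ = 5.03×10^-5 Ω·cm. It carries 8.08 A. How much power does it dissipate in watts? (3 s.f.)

249 W

ρ = 5.03×10^-5 Ω·cm = 5.03×10^-7 Ω·m
A = m/(density·L) = 0.0616/(8990×7.21) = 9.5035e-07 m²
R = ρL/A = (5.03×10^-7)(7.21)/(9.5035e-07) = 3.816 Ω
P = I²R = (8.08)² × 3.816 = 249 W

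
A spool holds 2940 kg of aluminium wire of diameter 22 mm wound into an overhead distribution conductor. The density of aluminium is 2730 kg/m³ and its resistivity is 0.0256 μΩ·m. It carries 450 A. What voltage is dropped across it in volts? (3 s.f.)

85.9 V

ρ = 0.0256 μΩ·m = 2.56×10^-8 Ω·m
A = π(d/2)² = π(1.1000e-02 m)² = 3.8013e-04 m²
L = m/(density·A) = 2940/(2730×3.8013e-04) = 2833 m
R = ρL/A = (2.56×10^-8)(2833)/(3.8013e-04) = 0.1908 Ω
V = IR = 450 × 0.1908 = 85.9 V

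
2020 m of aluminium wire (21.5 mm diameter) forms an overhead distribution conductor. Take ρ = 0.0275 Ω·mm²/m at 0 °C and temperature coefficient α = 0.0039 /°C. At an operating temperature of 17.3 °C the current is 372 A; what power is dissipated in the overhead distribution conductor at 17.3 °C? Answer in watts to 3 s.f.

ρ = 0.0275 Ω·mm²/m = 2.75×10^-8 Ω·m
A = π(d/2)² = π(1.0750e-02 m)² = 3.631e-04 m²
R₍0₎ = ρL/A = (2.75×10^-8)(2020)/(3.631e-04) = 0.153 Ω
R₍17.3₎ = R₍0₎(1 + αΔT) = 0.153 × (1 + 0.0039×17.3) = 0.1633 Ω
P = I²R = (372)² × 0.1633 = 22600 W

22600 W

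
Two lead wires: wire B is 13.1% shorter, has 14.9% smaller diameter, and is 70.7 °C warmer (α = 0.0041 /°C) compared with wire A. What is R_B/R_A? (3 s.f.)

1.55

R ∝ ρL/d² with ρ ∝ (1+αΔT), so R_B/R_A = (1 − 13.1/100) × (1 − 14.9/100)⁻² × (1 + 0.0041×70.7)
= 0.869 × 1.381 × 1.29 = 1.55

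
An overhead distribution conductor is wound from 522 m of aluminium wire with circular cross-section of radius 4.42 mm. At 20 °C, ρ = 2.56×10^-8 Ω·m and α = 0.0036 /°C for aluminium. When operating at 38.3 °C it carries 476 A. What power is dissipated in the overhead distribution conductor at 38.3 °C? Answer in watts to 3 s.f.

A = πr² = π(4.4200e-03 m)² = 6.138e-05 m²
R₍20₎ = ρL/A = (2.56×10^-8)(522)/(6.138e-05) = 0.2177 Ω
R₍38.3₎ = R₍20₎(1 + αΔT) = 0.2177 × (1 + 0.0036×18.3) = 0.2321 Ω
P = I²R = (476)² × 0.2321 = 52600 W

52600 W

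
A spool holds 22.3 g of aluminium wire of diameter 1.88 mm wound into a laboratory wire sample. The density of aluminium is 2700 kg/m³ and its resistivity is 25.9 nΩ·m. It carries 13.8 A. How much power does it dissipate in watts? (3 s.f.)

5.29 W

ρ = 25.9 nΩ·m = 2.59×10^-8 Ω·m
A = π(d/2)² = π(9.4000e-04 m)² = 2.7759e-06 m²
L = m/(density·A) = 0.0223/(2700×2.7759e-06) = 2.975 m
R = ρL/A = (2.59×10^-8)(2.975)/(2.7759e-06) = 0.02776 Ω
P = I²R = (13.8)² × 0.02776 = 5.29 W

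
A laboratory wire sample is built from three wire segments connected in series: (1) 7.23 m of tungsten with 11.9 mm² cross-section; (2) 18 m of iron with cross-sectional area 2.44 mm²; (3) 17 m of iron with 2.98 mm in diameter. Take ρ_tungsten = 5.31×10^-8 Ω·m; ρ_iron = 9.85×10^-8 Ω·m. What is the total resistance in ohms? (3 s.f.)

Seg 1: A = 11.9 mm² = 1.190e-05 m²
R_1 = (5.31×10^-8)(7.23)/(1.190e-05) = 0.03226 Ω
Seg 2: A = 2.44 mm² = 2.440e-06 m²
R_2 = (9.85×10^-8)(18)/(2.440e-06) = 0.7266 Ω
Seg 3: A = π(d/2)² = π(1.4900e-03 m)² = 6.975e-06 m²
R_3 = (9.85×10^-8)(17)/(6.975e-06) = 0.2401 Ω
R_total = R_1 + R_2 + R_3 = 0.999 Ω

0.999 Ω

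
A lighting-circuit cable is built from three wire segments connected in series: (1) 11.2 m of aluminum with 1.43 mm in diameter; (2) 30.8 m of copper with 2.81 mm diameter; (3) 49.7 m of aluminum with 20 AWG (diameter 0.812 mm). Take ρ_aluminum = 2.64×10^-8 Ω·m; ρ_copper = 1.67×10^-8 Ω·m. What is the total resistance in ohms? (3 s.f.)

Seg 1: A = π(d/2)² = π(7.1500e-04 m)² = 1.606e-06 m²
R_1 = (2.64×10^-8)(11.2)/(1.606e-06) = 0.1841 Ω
Seg 2: A = π(d/2)² = π(1.4050e-03 m)² = 6.202e-06 m²
R_2 = (1.67×10^-8)(30.8)/(6.202e-06) = 0.08294 Ω
Seg 3: A = π(0.812/2 mm)² = π(4.0600e-04 m)² = 5.178e-07 m²
R_3 = (2.64×10^-8)(49.7)/(5.178e-07) = 2.534 Ω
R_total = R_1 + R_2 + R_3 = 2.80 Ω

2.80 Ω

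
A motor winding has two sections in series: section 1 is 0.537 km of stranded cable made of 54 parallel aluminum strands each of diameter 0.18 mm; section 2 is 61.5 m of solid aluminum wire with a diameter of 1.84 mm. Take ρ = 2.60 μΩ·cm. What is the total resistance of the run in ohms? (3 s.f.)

ρ = 2.60 μΩ·cm = 2.60×10^-8 Ω·m
Section 1: A_strand = π(9.0000e-05)² = 2.545e-08 m²; R₁ = ρL/(N·A_s) = (2.60×10^-8)(537)/(54×2.545e-08) = 10.16 Ω
Section 2: A = π(d/2)² = π(9.2000e-04 m)² = 2.659e-06 m²
R₂ = (2.60×10^-8)(61.5)/(2.659e-06) = 0.6013 Ω
R = R₁ + R₂ = 10.8 Ω

10.8 Ω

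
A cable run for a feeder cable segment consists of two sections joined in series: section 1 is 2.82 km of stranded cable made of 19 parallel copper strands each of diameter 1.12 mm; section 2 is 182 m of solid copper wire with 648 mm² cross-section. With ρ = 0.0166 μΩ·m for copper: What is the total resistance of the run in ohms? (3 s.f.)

2.51 Ω

ρ = 0.0166 μΩ·m = 1.66×10^-8 Ω·m
Section 1: A_strand = π(5.6000e-04)² = 9.852e-07 m²; R₁ = ρL/(N·A_s) = (1.66×10^-8)(2820)/(19×9.852e-07) = 2.501 Ω
Section 2: A = 648 mm² = 6.480e-04 m²
R₂ = (1.66×10^-8)(182)/(6.480e-04) = 0.004662 Ω
R = R₁ + R₂ = 2.51 Ω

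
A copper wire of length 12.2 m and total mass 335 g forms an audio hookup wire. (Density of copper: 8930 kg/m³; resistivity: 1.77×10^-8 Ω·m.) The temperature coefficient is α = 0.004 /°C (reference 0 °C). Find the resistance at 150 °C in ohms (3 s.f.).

A = m/(density·L) = 0.335/(8930×12.2) = 3.0749e-06 m²
R = ρL/A = (1.77×10^-8)(12.2)/(3.0749e-06) = 0.07023 Ω
R(150 °C) = 0.07023 × (1 + 0.004×150) = 0.112 Ω

0.112 Ω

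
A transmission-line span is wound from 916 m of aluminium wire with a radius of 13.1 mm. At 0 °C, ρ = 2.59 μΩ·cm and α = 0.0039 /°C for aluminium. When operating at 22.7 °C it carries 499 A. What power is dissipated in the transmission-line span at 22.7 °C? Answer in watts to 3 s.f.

11900 W

ρ = 2.59 μΩ·cm = 2.59×10^-8 Ω·m
A = πr² = π(1.3100e-02 m)² = 5.391e-04 m²
R₍0₎ = ρL/A = (2.59×10^-8)(916)/(5.391e-04) = 0.04401 Ω
R₍22.7₎ = R₍0₎(1 + αΔT) = 0.04401 × (1 + 0.0039×22.7) = 0.0479 Ω
P = I²R = (499)² × 0.0479 = 11900 W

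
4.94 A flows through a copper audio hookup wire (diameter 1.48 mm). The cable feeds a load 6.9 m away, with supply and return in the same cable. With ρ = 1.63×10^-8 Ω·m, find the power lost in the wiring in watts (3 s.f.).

3.19 W

A = π(d/2)² = π(7.4000e-04 m)² = 1.720e-06 m²
Total conductor length (both ways) L = 2 × 6.9 = 13.8 m
R = ρL/A = (1.63×10^-8)(13.8)/(1.720e-06) = 0.1308 Ω
P = I²R = (4.94)² × 0.1308 = 3.19 W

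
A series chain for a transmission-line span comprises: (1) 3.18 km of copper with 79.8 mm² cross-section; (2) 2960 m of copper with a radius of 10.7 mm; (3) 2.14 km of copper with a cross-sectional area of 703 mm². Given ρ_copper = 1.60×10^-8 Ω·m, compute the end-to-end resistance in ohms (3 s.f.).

Seg 1: A = 79.8 mm² = 7.980e-05 m²
R_1 = (1.60×10^-8)(3180)/(7.980e-05) = 0.6376 Ω
Seg 2: A = πr² = π(1.0700e-02 m)² = 3.597e-04 m²
R_2 = (1.60×10^-8)(2960)/(3.597e-04) = 0.1317 Ω
Seg 3: A = 703 mm² = 7.030e-04 m²
R_3 = (1.60×10^-8)(2140)/(7.030e-04) = 0.04871 Ω
R_total = R_1 + R_2 + R_3 = 0.818 Ω

0.818 Ω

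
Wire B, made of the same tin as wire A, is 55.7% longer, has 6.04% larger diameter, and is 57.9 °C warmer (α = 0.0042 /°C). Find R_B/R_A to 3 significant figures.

R ∝ ρL/d² with ρ ∝ (1+αΔT), so R_B/R_A = (1 + 55.7/100) × (1 + 6.04/100)⁻² × (1 + 0.0042×57.9)
= 1.557 × 0.8893 × 1.243 = 1.72

1.72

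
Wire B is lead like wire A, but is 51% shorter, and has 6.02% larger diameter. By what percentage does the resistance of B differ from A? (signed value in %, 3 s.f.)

R ∝ L/d², so R_B/R_A = (1 − 51/100) × (1 + 6.02/100)⁻²
= 0.49 × 0.8897 = 0.4359
(R_B − R_A)/R_A = 0.4359 − 1 = -56.4%

-56.4%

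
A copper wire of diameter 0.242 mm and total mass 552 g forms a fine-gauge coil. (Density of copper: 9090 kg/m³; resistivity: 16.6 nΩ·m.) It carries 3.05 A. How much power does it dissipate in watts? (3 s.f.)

4430 W

ρ = 16.6 nΩ·m = 1.66×10^-8 Ω·m
A = π(d/2)² = π(1.2100e-04 m)² = 4.5996e-08 m²
L = m/(density·A) = 0.552/(9090×4.5996e-08) = 1320 m
R = ρL/A = (1.66×10^-8)(1320)/(4.5996e-08) = 476.5 Ω
P = I²R = (3.05)² × 476.5 = 4430 W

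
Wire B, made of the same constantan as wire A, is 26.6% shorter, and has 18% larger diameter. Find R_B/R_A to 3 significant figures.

0.527

R ∝ L/d², so R_B/R_A = (1 − 26.6/100) × (1 + 18/100)⁻²
= 0.734 × 0.7182 = 0.527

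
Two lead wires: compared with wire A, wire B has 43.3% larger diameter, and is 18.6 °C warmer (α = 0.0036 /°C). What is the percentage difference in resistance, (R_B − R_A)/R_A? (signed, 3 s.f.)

-48.0%

R ∝ ρL/d² with ρ ∝ (1+αΔT), so R_B/R_A = (1 + 43.3/100)⁻² × (1 + 0.0036×18.6)
= 0.487 × 1.067 = 0.5196
(R_B − R_A)/R_A = 0.5196 − 1 = -48.0%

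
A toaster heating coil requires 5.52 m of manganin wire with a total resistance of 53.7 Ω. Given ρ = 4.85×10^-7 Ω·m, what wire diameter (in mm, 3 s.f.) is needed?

0.252 mm

A = ρL/R = (4.85×10^-7)(5.52)/(53.7) = 4.985e-08 m²
d = 2√(A/π) = 2.519e-04 m = 0.252 mm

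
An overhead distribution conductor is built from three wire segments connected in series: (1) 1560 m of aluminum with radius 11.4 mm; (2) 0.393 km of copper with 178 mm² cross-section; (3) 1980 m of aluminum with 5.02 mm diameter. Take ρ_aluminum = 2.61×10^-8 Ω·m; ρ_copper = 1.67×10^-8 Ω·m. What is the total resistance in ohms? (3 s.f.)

2.75 Ω

Seg 1: A = πr² = π(1.1400e-02 m)² = 4.083e-04 m²
R_1 = (2.61×10^-8)(1560)/(4.083e-04) = 0.09973 Ω
Seg 2: A = 178 mm² = 1.780e-04 m²
R_2 = (1.67×10^-8)(393)/(1.780e-04) = 0.03687 Ω
Seg 3: A = π(d/2)² = π(2.5100e-03 m)² = 1.979e-05 m²
R_3 = (2.61×10^-8)(1980)/(1.979e-05) = 2.611 Ω
R_total = R_1 + R_2 + R_3 = 2.75 Ω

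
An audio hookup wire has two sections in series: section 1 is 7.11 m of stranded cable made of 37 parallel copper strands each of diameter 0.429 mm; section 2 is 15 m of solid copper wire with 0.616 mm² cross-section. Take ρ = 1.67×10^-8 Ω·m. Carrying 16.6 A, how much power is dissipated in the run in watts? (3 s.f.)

Section 1: A_strand = π(2.1450e-04)² = 1.445e-07 m²; R₁ = ρL/(N·A_s) = (1.67×10^-8)(7.11)/(37×1.445e-07) = 0.0222 Ω
Section 2: A = 0.616 mm² = 6.160e-07 m²
R₂ = (1.67×10^-8)(15)/(6.160e-07) = 0.4067 Ω
R = R₁ + R₂ = 0.4289 Ω
P = I²R = (16.6)² × 0.4289 = 118 W

118 W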